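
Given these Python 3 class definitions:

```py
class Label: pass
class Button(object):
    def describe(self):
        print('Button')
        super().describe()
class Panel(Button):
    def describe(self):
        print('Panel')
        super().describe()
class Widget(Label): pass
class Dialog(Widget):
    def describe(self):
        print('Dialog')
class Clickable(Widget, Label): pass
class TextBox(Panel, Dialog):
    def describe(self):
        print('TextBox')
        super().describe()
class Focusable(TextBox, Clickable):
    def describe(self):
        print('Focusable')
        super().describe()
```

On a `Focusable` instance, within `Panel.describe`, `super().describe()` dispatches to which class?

L[Focusable] = Focusable + merge(L[TextBox], L[Clickable], [TextBox Clickable])
  take TextBox:  [TextBox Panel Button Dialog Widget Label object] + [Clickable Widget Label object] + [TextBox Clickable]
  take Panel:  [Panel Button Dialog Widget Label object] + [Clickable Widget Label object] + [Clickable]
  take Button:  [Button Dialog Widget Label object] + [Clickable Widget Label object] + [Clickable]
  take Dialog:  [Dialog Widget Label object] + [Clickable Widget Label object] + [Clickable]
  take Clickable:  [Widget Label object] + [Clickable Widget Label object] + [Clickable]
  take Widget:  [Widget Label object] + [Widget Label object]
  take Label:  [Label object] + [Label object]
  take object:  [object] + [object]
MRO: Focusable TextBox Panel Button Dialog Clickable Widget Label object
super() in Panel.describe on a Focusable instance goes to the class after Panel in Focusable's MRO: Button.

Button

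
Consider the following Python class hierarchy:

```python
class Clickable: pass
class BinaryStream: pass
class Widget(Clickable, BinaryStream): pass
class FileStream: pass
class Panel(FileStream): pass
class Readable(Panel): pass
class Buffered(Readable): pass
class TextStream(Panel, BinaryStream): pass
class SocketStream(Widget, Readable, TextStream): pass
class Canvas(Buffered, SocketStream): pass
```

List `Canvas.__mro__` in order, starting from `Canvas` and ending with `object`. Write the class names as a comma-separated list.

Canvas, Buffered, SocketStream, Widget, Clickable, Readable, TextStream, Panel, FileStream, BinaryStream, object

L[Canvas] = Canvas + merge(L[Buffered], L[SocketStream], [Buffered SocketStream])
  take Buffered:  [Buffered Readable Panel FileStream object] + [SocketStream Widget Clickable Readable TextStream Panel FileStream BinaryStream object] + [Buffered SocketStream]
  take SocketStream:  [Readable Panel FileStream object] + [SocketStream Widget Clickable Readable TextStream Panel FileStream BinaryStream object] + [SocketStream]
  take Widget:  [Readable Panel FileStream object] + [Widget Clickable Readable TextStream Panel FileStream BinaryStream object]
  take Clickable:  [Readable Panel FileStream object] + [Clickable Readable TextStream Panel FileStream BinaryStream object]
  take Readable:  [Readable Panel FileStream object] + [Readable TextStream Panel FileStream BinaryStream object]
  take TextStream:  [Panel FileStream object] + [TextStream Panel FileStream BinaryStream object]
  take Panel:  [Panel FileStream object] + [Panel FileStream BinaryStream object]
  take FileStream:  [FileStream object] + [FileStream BinaryStream object]
  take BinaryStream:  [object] + [BinaryStream object]
  take object:  [object] + [object]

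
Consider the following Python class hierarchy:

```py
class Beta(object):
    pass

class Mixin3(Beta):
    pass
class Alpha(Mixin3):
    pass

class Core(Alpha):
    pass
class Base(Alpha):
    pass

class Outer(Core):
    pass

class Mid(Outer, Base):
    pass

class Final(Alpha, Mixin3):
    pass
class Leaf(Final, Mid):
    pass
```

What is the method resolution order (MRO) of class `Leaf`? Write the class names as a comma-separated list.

L[Leaf] = Leaf + merge(L[Final], L[Mid], [Final Mid])
  take Final:  [Final Alpha Mixin3 Beta object] + [Mid Outer Core Base Alpha Mixin3 Beta object] + [Final Mid]
  take Mid:  [Alpha Mixin3 Beta object] + [Mid Outer Core Base Alpha Mixin3 Beta object] + [Mid]
  take Outer:  [Alpha Mixin3 Beta object] + [Outer Core Base Alpha Mixin3 Beta object]
  take Core:  [Alpha Mixin3 Beta object] + [Core Base Alpha Mixin3 Beta object]
  take Base:  [Alpha Mixin3 Beta object] + [Base Alpha Mixin3 Beta object]
  take Alpha:  [Alpha Mixin3 Beta object] + [Alpha Mixin3 Beta object]
  take Mixin3:  [Mixin3 Beta object] + [Mixin3 Beta object]
  take Beta:  [Beta object] + [Beta object]
  take object:  [object] + [object]

Leaf, Final, Mid, Outer, Core, Base, Alpha, Mixin3, Beta, object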